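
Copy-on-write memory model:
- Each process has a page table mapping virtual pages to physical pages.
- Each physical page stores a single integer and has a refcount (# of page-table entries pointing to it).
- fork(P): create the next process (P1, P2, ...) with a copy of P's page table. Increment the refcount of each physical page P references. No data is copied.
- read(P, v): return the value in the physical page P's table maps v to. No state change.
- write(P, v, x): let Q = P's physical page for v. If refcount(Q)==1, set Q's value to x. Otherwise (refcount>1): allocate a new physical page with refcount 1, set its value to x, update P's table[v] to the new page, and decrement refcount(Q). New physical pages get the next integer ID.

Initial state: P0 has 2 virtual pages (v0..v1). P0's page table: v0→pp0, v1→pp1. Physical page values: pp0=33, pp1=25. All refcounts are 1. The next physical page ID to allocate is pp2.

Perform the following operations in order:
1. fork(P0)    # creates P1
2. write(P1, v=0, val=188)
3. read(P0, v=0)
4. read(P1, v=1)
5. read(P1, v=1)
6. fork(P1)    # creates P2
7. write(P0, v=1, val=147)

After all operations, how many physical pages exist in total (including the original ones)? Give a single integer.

Op 1: fork(P0) -> P1. 2 ppages; refcounts: pp0:2 pp1:2
Op 2: write(P1, v0, 188). refcount(pp0)=2>1 -> COPY to pp2. 3 ppages; refcounts: pp0:1 pp1:2 pp2:1
Op 3: read(P0, v0) -> 33. No state change.
Op 4: read(P1, v1) -> 25. No state change.
Op 5: read(P1, v1) -> 25. No state change.
Op 6: fork(P1) -> P2. 3 ppages; refcounts: pp0:1 pp1:3 pp2:2
Op 7: write(P0, v1, 147). refcount(pp1)=3>1 -> COPY to pp3. 4 ppages; refcounts: pp0:1 pp1:2 pp2:2 pp3:1

Answer: 4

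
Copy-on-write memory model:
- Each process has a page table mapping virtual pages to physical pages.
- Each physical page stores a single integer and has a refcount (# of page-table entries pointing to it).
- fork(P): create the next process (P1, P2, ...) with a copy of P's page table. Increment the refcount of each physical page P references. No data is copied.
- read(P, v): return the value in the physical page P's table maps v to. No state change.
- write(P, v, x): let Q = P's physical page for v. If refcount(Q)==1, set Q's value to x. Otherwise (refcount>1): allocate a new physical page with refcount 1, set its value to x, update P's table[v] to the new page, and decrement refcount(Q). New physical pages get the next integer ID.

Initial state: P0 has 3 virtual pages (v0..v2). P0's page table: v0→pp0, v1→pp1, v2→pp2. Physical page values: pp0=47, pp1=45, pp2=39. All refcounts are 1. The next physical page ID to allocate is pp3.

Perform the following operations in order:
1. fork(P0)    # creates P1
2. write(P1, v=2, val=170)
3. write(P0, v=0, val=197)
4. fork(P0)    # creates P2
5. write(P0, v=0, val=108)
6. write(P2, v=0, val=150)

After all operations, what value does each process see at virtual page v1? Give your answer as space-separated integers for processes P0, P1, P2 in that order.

Op 1: fork(P0) -> P1. 3 ppages; refcounts: pp0:2 pp1:2 pp2:2
Op 2: write(P1, v2, 170). refcount(pp2)=2>1 -> COPY to pp3. 4 ppages; refcounts: pp0:2 pp1:2 pp2:1 pp3:1
Op 3: write(P0, v0, 197). refcount(pp0)=2>1 -> COPY to pp4. 5 ppages; refcounts: pp0:1 pp1:2 pp2:1 pp3:1 pp4:1
Op 4: fork(P0) -> P2. 5 ppages; refcounts: pp0:1 pp1:3 pp2:2 pp3:1 pp4:2
Op 5: write(P0, v0, 108). refcount(pp4)=2>1 -> COPY to pp5. 6 ppages; refcounts: pp0:1 pp1:3 pp2:2 pp3:1 pp4:1 pp5:1
Op 6: write(P2, v0, 150). refcount(pp4)=1 -> write in place. 6 ppages; refcounts: pp0:1 pp1:3 pp2:2 pp3:1 pp4:1 pp5:1
P0: v1 -> pp1 = 45
P1: v1 -> pp1 = 45
P2: v1 -> pp1 = 45

Answer: 45 45 45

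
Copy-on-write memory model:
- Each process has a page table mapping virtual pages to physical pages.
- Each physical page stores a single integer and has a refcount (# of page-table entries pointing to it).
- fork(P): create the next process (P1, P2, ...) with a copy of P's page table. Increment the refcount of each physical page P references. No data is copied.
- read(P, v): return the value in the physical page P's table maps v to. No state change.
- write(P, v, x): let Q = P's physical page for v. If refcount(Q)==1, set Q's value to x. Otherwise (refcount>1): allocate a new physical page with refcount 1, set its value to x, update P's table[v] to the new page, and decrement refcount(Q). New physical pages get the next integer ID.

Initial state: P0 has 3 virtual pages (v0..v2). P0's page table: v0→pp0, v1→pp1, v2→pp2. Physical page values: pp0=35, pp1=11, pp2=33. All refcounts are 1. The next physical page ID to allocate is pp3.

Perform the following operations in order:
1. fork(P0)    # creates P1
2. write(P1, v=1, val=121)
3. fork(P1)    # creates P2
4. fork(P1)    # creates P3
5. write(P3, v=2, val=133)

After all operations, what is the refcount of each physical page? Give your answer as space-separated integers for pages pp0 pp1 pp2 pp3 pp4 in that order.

Op 1: fork(P0) -> P1. 3 ppages; refcounts: pp0:2 pp1:2 pp2:2
Op 2: write(P1, v1, 121). refcount(pp1)=2>1 -> COPY to pp3. 4 ppages; refcounts: pp0:2 pp1:1 pp2:2 pp3:1
Op 3: fork(P1) -> P2. 4 ppages; refcounts: pp0:3 pp1:1 pp2:3 pp3:2
Op 4: fork(P1) -> P3. 4 ppages; refcounts: pp0:4 pp1:1 pp2:4 pp3:3
Op 5: write(P3, v2, 133). refcount(pp2)=4>1 -> COPY to pp4. 5 ppages; refcounts: pp0:4 pp1:1 pp2:3 pp3:3 pp4:1

Answer: 4 1 3 3 1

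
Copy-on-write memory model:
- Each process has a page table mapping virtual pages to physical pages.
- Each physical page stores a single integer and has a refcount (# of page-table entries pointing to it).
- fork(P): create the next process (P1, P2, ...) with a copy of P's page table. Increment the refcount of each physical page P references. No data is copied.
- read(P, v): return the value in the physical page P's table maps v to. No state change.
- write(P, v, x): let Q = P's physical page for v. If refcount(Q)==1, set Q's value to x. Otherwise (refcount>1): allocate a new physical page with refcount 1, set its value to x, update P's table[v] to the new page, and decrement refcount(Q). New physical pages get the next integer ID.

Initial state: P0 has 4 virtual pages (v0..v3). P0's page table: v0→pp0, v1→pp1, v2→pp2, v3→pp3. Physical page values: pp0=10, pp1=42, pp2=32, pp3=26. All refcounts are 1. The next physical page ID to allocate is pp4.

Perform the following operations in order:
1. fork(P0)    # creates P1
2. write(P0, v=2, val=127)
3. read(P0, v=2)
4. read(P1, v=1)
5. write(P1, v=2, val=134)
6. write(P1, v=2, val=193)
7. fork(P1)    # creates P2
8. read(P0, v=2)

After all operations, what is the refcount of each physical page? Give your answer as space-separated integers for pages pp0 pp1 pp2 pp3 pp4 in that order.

Answer: 3 3 2 3 1

Derivation:
Op 1: fork(P0) -> P1. 4 ppages; refcounts: pp0:2 pp1:2 pp2:2 pp3:2
Op 2: write(P0, v2, 127). refcount(pp2)=2>1 -> COPY to pp4. 5 ppages; refcounts: pp0:2 pp1:2 pp2:1 pp3:2 pp4:1
Op 3: read(P0, v2) -> 127. No state change.
Op 4: read(P1, v1) -> 42. No state change.
Op 5: write(P1, v2, 134). refcount(pp2)=1 -> write in place. 5 ppages; refcounts: pp0:2 pp1:2 pp2:1 pp3:2 pp4:1
Op 6: write(P1, v2, 193). refcount(pp2)=1 -> write in place. 5 ppages; refcounts: pp0:2 pp1:2 pp2:1 pp3:2 pp4:1
Op 7: fork(P1) -> P2. 5 ppages; refcounts: pp0:3 pp1:3 pp2:2 pp3:3 pp4:1
Op 8: read(P0, v2) -> 127. No state change.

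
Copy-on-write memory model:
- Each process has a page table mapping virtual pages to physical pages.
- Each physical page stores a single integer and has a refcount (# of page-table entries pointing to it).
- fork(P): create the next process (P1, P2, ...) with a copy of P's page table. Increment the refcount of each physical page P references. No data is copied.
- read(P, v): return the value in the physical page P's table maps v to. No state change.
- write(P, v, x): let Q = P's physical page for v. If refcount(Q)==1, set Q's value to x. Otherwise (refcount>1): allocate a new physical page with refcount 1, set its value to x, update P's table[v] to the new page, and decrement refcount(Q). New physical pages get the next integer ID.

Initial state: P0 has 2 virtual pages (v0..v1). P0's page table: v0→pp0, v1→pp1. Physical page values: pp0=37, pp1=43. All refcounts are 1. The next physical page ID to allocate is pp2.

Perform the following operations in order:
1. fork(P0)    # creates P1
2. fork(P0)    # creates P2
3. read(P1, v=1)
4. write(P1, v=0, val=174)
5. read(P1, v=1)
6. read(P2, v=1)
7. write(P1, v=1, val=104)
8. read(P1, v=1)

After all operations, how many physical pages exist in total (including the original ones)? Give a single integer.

Answer: 4

Derivation:
Op 1: fork(P0) -> P1. 2 ppages; refcounts: pp0:2 pp1:2
Op 2: fork(P0) -> P2. 2 ppages; refcounts: pp0:3 pp1:3
Op 3: read(P1, v1) -> 43. No state change.
Op 4: write(P1, v0, 174). refcount(pp0)=3>1 -> COPY to pp2. 3 ppages; refcounts: pp0:2 pp1:3 pp2:1
Op 5: read(P1, v1) -> 43. No state change.
Op 6: read(P2, v1) -> 43. No state change.
Op 7: write(P1, v1, 104). refcount(pp1)=3>1 -> COPY to pp3. 4 ppages; refcounts: pp0:2 pp1:2 pp2:1 pp3:1
Op 8: read(P1, v1) -> 104. No state change.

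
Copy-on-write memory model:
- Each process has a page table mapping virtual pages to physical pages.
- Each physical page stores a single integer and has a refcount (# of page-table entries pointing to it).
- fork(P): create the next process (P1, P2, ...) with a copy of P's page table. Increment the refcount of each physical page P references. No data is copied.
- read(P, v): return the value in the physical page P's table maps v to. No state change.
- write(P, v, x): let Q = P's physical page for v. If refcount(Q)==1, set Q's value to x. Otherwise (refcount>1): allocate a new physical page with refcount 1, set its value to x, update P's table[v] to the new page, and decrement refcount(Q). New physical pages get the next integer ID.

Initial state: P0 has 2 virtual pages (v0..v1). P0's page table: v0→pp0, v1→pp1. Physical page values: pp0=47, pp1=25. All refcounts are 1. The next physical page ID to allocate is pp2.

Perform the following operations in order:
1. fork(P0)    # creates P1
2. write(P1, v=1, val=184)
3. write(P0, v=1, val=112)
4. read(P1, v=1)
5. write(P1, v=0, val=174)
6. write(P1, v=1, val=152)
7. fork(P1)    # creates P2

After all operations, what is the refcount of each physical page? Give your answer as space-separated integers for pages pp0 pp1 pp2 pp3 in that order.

Answer: 1 1 2 2

Derivation:
Op 1: fork(P0) -> P1. 2 ppages; refcounts: pp0:2 pp1:2
Op 2: write(P1, v1, 184). refcount(pp1)=2>1 -> COPY to pp2. 3 ppages; refcounts: pp0:2 pp1:1 pp2:1
Op 3: write(P0, v1, 112). refcount(pp1)=1 -> write in place. 3 ppages; refcounts: pp0:2 pp1:1 pp2:1
Op 4: read(P1, v1) -> 184. No state change.
Op 5: write(P1, v0, 174). refcount(pp0)=2>1 -> COPY to pp3. 4 ppages; refcounts: pp0:1 pp1:1 pp2:1 pp3:1
Op 6: write(P1, v1, 152). refcount(pp2)=1 -> write in place. 4 ppages; refcounts: pp0:1 pp1:1 pp2:1 pp3:1
Op 7: fork(P1) -> P2. 4 ppages; refcounts: pp0:1 pp1:1 pp2:2 pp3:2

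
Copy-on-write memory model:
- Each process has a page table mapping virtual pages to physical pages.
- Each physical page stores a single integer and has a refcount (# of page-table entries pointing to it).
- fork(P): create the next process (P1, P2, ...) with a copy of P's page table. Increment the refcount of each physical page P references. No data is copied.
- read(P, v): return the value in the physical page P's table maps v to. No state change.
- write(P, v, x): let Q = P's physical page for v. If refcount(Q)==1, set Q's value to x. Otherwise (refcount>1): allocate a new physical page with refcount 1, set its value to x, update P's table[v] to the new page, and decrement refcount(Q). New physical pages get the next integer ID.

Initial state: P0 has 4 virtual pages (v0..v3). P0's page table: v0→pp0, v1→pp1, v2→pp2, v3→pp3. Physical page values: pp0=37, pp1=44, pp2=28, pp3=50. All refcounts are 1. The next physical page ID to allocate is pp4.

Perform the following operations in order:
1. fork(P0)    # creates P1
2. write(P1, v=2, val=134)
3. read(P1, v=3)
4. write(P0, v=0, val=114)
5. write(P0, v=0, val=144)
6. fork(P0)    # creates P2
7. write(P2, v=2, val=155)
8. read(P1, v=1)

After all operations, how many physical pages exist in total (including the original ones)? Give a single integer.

Answer: 7

Derivation:
Op 1: fork(P0) -> P1. 4 ppages; refcounts: pp0:2 pp1:2 pp2:2 pp3:2
Op 2: write(P1, v2, 134). refcount(pp2)=2>1 -> COPY to pp4. 5 ppages; refcounts: pp0:2 pp1:2 pp2:1 pp3:2 pp4:1
Op 3: read(P1, v3) -> 50. No state change.
Op 4: write(P0, v0, 114). refcount(pp0)=2>1 -> COPY to pp5. 6 ppages; refcounts: pp0:1 pp1:2 pp2:1 pp3:2 pp4:1 pp5:1
Op 5: write(P0, v0, 144). refcount(pp5)=1 -> write in place. 6 ppages; refcounts: pp0:1 pp1:2 pp2:1 pp3:2 pp4:1 pp5:1
Op 6: fork(P0) -> P2. 6 ppages; refcounts: pp0:1 pp1:3 pp2:2 pp3:3 pp4:1 pp5:2
Op 7: write(P2, v2, 155). refcount(pp2)=2>1 -> COPY to pp6. 7 ppages; refcounts: pp0:1 pp1:3 pp2:1 pp3:3 pp4:1 pp5:2 pp6:1
Op 8: read(P1, v1) -> 44. No state change.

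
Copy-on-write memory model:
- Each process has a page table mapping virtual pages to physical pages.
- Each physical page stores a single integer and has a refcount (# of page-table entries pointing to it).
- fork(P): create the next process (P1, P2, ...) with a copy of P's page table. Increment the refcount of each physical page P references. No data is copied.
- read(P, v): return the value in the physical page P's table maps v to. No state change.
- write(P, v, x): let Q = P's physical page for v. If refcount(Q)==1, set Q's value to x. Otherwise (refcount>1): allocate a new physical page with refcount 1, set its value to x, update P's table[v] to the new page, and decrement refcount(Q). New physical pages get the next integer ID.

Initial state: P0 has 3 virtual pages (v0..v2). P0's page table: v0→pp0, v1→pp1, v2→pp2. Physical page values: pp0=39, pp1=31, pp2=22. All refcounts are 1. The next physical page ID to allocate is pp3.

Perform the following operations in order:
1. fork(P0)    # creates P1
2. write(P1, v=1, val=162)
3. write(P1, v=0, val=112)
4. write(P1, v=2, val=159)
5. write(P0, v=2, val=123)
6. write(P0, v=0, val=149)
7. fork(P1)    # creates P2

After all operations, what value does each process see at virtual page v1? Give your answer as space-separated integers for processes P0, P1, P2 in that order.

Answer: 31 162 162

Derivation:
Op 1: fork(P0) -> P1. 3 ppages; refcounts: pp0:2 pp1:2 pp2:2
Op 2: write(P1, v1, 162). refcount(pp1)=2>1 -> COPY to pp3. 4 ppages; refcounts: pp0:2 pp1:1 pp2:2 pp3:1
Op 3: write(P1, v0, 112). refcount(pp0)=2>1 -> COPY to pp4. 5 ppages; refcounts: pp0:1 pp1:1 pp2:2 pp3:1 pp4:1
Op 4: write(P1, v2, 159). refcount(pp2)=2>1 -> COPY to pp5. 6 ppages; refcounts: pp0:1 pp1:1 pp2:1 pp3:1 pp4:1 pp5:1
Op 5: write(P0, v2, 123). refcount(pp2)=1 -> write in place. 6 ppages; refcounts: pp0:1 pp1:1 pp2:1 pp3:1 pp4:1 pp5:1
Op 6: write(P0, v0, 149). refcount(pp0)=1 -> write in place. 6 ppages; refcounts: pp0:1 pp1:1 pp2:1 pp3:1 pp4:1 pp5:1
Op 7: fork(P1) -> P2. 6 ppages; refcounts: pp0:1 pp1:1 pp2:1 pp3:2 pp4:2 pp5:2
P0: v1 -> pp1 = 31
P1: v1 -> pp3 = 162
P2: v1 -> pp3 = 162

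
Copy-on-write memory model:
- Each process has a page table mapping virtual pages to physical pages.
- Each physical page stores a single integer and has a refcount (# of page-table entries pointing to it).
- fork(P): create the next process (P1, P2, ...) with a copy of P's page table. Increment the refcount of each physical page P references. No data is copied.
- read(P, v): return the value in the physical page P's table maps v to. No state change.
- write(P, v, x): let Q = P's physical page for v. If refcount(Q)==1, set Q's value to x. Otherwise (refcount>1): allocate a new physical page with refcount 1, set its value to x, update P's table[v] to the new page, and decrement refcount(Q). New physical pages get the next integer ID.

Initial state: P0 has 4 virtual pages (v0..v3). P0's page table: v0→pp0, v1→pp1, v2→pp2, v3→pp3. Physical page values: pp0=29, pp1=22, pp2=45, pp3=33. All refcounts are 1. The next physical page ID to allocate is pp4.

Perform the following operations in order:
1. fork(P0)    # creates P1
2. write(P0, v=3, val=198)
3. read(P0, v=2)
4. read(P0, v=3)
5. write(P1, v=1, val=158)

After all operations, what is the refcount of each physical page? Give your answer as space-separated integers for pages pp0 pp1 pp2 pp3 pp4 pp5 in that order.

Answer: 2 1 2 1 1 1

Derivation:
Op 1: fork(P0) -> P1. 4 ppages; refcounts: pp0:2 pp1:2 pp2:2 pp3:2
Op 2: write(P0, v3, 198). refcount(pp3)=2>1 -> COPY to pp4. 5 ppages; refcounts: pp0:2 pp1:2 pp2:2 pp3:1 pp4:1
Op 3: read(P0, v2) -> 45. No state change.
Op 4: read(P0, v3) -> 198. No state change.
Op 5: write(P1, v1, 158). refcount(pp1)=2>1 -> COPY to pp5. 6 ppages; refcounts: pp0:2 pp1:1 pp2:2 pp3:1 pp4:1 pp5:1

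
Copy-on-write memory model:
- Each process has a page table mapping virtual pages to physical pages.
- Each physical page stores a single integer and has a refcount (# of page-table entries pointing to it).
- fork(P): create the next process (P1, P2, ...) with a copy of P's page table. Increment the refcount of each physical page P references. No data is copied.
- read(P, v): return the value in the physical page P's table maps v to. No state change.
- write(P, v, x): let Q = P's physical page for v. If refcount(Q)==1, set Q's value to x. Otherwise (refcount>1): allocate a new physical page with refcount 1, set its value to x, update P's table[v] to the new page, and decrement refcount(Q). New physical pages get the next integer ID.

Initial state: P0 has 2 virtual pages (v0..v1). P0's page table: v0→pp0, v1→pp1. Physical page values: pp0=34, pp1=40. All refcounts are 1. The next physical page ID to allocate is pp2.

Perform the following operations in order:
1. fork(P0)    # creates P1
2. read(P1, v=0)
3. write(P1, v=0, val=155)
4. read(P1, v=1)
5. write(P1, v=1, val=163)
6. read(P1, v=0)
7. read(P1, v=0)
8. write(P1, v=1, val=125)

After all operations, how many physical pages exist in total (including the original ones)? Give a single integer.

Answer: 4

Derivation:
Op 1: fork(P0) -> P1. 2 ppages; refcounts: pp0:2 pp1:2
Op 2: read(P1, v0) -> 34. No state change.
Op 3: write(P1, v0, 155). refcount(pp0)=2>1 -> COPY to pp2. 3 ppages; refcounts: pp0:1 pp1:2 pp2:1
Op 4: read(P1, v1) -> 40. No state change.
Op 5: write(P1, v1, 163). refcount(pp1)=2>1 -> COPY to pp3. 4 ppages; refcounts: pp0:1 pp1:1 pp2:1 pp3:1
Op 6: read(P1, v0) -> 155. No state change.
Op 7: read(P1, v0) -> 155. No state change.
Op 8: write(P1, v1, 125). refcount(pp3)=1 -> write in place. 4 ppages; refcounts: pp0:1 pp1:1 pp2:1 pp3:1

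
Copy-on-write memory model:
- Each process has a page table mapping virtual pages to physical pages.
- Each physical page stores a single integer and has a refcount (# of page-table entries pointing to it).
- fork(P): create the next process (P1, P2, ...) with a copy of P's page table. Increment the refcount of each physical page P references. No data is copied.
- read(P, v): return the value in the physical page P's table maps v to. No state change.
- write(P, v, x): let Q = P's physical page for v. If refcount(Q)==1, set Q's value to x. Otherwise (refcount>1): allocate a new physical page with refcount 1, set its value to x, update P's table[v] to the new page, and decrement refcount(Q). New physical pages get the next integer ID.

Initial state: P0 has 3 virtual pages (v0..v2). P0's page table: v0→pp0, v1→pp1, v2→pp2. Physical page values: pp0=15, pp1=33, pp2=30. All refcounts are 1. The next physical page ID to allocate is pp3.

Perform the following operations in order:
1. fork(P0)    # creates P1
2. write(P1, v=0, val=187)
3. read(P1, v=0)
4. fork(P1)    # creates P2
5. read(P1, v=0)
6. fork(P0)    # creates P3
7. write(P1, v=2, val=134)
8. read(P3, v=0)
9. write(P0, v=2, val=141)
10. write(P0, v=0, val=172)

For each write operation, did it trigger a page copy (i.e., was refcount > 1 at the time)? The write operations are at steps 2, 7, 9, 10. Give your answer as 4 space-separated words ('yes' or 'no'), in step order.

Op 1: fork(P0) -> P1. 3 ppages; refcounts: pp0:2 pp1:2 pp2:2
Op 2: write(P1, v0, 187). refcount(pp0)=2>1 -> COPY to pp3. 4 ppages; refcounts: pp0:1 pp1:2 pp2:2 pp3:1
Op 3: read(P1, v0) -> 187. No state change.
Op 4: fork(P1) -> P2. 4 ppages; refcounts: pp0:1 pp1:3 pp2:3 pp3:2
Op 5: read(P1, v0) -> 187. No state change.
Op 6: fork(P0) -> P3. 4 ppages; refcounts: pp0:2 pp1:4 pp2:4 pp3:2
Op 7: write(P1, v2, 134). refcount(pp2)=4>1 -> COPY to pp4. 5 ppages; refcounts: pp0:2 pp1:4 pp2:3 pp3:2 pp4:1
Op 8: read(P3, v0) -> 15. No state change.
Op 9: write(P0, v2, 141). refcount(pp2)=3>1 -> COPY to pp5. 6 ppages; refcounts: pp0:2 pp1:4 pp2:2 pp3:2 pp4:1 pp5:1
Op 10: write(P0, v0, 172). refcount(pp0)=2>1 -> COPY to pp6. 7 ppages; refcounts: pp0:1 pp1:4 pp2:2 pp3:2 pp4:1 pp5:1 pp6:1

yes yes yes yes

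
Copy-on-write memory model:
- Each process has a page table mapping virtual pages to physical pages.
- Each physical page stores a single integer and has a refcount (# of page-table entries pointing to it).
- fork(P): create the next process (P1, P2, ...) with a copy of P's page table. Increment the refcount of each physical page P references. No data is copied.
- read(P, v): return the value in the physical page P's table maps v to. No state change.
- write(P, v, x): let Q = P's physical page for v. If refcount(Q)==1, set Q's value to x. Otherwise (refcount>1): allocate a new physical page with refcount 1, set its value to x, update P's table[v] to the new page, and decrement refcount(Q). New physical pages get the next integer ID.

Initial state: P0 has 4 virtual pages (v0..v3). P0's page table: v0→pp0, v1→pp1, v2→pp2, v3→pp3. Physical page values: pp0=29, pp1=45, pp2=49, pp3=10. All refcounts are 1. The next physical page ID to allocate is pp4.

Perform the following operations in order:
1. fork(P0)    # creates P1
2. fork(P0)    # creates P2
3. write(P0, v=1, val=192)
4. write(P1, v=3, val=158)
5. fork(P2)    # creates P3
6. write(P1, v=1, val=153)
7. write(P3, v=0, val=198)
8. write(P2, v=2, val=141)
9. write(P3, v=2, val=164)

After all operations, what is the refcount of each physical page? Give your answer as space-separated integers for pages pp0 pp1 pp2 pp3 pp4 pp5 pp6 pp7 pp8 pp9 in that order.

Op 1: fork(P0) -> P1. 4 ppages; refcounts: pp0:2 pp1:2 pp2:2 pp3:2
Op 2: fork(P0) -> P2. 4 ppages; refcounts: pp0:3 pp1:3 pp2:3 pp3:3
Op 3: write(P0, v1, 192). refcount(pp1)=3>1 -> COPY to pp4. 5 ppages; refcounts: pp0:3 pp1:2 pp2:3 pp3:3 pp4:1
Op 4: write(P1, v3, 158). refcount(pp3)=3>1 -> COPY to pp5. 6 ppages; refcounts: pp0:3 pp1:2 pp2:3 pp3:2 pp4:1 pp5:1
Op 5: fork(P2) -> P3. 6 ppages; refcounts: pp0:4 pp1:3 pp2:4 pp3:3 pp4:1 pp5:1
Op 6: write(P1, v1, 153). refcount(pp1)=3>1 -> COPY to pp6. 7 ppages; refcounts: pp0:4 pp1:2 pp2:4 pp3:3 pp4:1 pp5:1 pp6:1
Op 7: write(P3, v0, 198). refcount(pp0)=4>1 -> COPY to pp7. 8 ppages; refcounts: pp0:3 pp1:2 pp2:4 pp3:3 pp4:1 pp5:1 pp6:1 pp7:1
Op 8: write(P2, v2, 141). refcount(pp2)=4>1 -> COPY to pp8. 9 ppages; refcounts: pp0:3 pp1:2 pp2:3 pp3:3 pp4:1 pp5:1 pp6:1 pp7:1 pp8:1
Op 9: write(P3, v2, 164). refcount(pp2)=3>1 -> COPY to pp9. 10 ppages; refcounts: pp0:3 pp1:2 pp2:2 pp3:3 pp4:1 pp5:1 pp6:1 pp7:1 pp8:1 pp9:1

Answer: 3 2 2 3 1 1 1 1 1 1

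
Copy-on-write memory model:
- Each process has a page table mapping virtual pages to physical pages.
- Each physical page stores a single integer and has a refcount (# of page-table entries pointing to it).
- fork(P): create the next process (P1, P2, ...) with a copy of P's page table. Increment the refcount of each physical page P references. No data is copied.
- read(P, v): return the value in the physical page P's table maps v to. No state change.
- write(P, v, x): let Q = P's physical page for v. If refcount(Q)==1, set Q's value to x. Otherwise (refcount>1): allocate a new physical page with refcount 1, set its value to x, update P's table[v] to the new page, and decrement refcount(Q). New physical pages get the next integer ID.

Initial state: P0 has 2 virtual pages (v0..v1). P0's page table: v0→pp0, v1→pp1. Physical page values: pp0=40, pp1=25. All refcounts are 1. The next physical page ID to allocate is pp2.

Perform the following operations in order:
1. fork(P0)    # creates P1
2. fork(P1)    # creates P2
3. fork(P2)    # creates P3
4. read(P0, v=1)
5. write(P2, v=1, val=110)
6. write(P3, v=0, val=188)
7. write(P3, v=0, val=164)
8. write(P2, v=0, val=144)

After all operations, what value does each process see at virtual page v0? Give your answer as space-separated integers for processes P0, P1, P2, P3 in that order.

Answer: 40 40 144 164

Derivation:
Op 1: fork(P0) -> P1. 2 ppages; refcounts: pp0:2 pp1:2
Op 2: fork(P1) -> P2. 2 ppages; refcounts: pp0:3 pp1:3
Op 3: fork(P2) -> P3. 2 ppages; refcounts: pp0:4 pp1:4
Op 4: read(P0, v1) -> 25. No state change.
Op 5: write(P2, v1, 110). refcount(pp1)=4>1 -> COPY to pp2. 3 ppages; refcounts: pp0:4 pp1:3 pp2:1
Op 6: write(P3, v0, 188). refcount(pp0)=4>1 -> COPY to pp3. 4 ppages; refcounts: pp0:3 pp1:3 pp2:1 pp3:1
Op 7: write(P3, v0, 164). refcount(pp3)=1 -> write in place. 4 ppages; refcounts: pp0:3 pp1:3 pp2:1 pp3:1
Op 8: write(P2, v0, 144). refcount(pp0)=3>1 -> COPY to pp4. 5 ppages; refcounts: pp0:2 pp1:3 pp2:1 pp3:1 pp4:1
P0: v0 -> pp0 = 40
P1: v0 -> pp0 = 40
P2: v0 -> pp4 = 144
P3: v0 -> pp3 = 164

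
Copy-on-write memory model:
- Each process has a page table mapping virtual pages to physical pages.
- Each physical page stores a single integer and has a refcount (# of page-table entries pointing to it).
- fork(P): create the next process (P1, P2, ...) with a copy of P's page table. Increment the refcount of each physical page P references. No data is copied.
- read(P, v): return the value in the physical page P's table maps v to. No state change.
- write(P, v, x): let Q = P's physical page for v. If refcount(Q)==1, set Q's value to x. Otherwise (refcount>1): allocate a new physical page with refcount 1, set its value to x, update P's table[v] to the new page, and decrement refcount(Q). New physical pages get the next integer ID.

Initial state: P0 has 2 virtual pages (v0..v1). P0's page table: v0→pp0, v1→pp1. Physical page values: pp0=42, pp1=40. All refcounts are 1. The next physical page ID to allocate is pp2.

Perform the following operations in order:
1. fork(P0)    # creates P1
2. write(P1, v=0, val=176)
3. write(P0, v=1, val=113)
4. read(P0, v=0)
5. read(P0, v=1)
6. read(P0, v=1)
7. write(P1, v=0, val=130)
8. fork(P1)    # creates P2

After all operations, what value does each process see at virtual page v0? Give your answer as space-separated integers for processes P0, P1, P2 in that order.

Op 1: fork(P0) -> P1. 2 ppages; refcounts: pp0:2 pp1:2
Op 2: write(P1, v0, 176). refcount(pp0)=2>1 -> COPY to pp2. 3 ppages; refcounts: pp0:1 pp1:2 pp2:1
Op 3: write(P0, v1, 113). refcount(pp1)=2>1 -> COPY to pp3. 4 ppages; refcounts: pp0:1 pp1:1 pp2:1 pp3:1
Op 4: read(P0, v0) -> 42. No state change.
Op 5: read(P0, v1) -> 113. No state change.
Op 6: read(P0, v1) -> 113. No state change.
Op 7: write(P1, v0, 130). refcount(pp2)=1 -> write in place. 4 ppages; refcounts: pp0:1 pp1:1 pp2:1 pp3:1
Op 8: fork(P1) -> P2. 4 ppages; refcounts: pp0:1 pp1:2 pp2:2 pp3:1
P0: v0 -> pp0 = 42
P1: v0 -> pp2 = 130
P2: v0 -> pp2 = 130

Answer: 42 130 130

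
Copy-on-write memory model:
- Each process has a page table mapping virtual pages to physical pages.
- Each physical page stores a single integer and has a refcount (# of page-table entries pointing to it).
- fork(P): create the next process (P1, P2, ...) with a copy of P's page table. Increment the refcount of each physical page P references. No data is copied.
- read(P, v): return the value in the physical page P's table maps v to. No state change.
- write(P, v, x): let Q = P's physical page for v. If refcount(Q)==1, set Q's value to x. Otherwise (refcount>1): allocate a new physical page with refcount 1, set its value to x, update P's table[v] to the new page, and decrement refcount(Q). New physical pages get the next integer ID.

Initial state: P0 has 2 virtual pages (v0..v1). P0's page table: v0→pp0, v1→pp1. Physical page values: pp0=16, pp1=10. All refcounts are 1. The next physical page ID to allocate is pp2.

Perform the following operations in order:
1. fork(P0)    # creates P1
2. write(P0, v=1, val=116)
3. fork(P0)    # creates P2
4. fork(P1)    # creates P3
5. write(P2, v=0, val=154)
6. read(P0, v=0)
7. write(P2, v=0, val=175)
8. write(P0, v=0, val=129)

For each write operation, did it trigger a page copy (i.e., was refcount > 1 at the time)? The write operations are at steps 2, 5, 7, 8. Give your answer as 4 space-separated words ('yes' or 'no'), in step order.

Op 1: fork(P0) -> P1. 2 ppages; refcounts: pp0:2 pp1:2
Op 2: write(P0, v1, 116). refcount(pp1)=2>1 -> COPY to pp2. 3 ppages; refcounts: pp0:2 pp1:1 pp2:1
Op 3: fork(P0) -> P2. 3 ppages; refcounts: pp0:3 pp1:1 pp2:2
Op 4: fork(P1) -> P3. 3 ppages; refcounts: pp0:4 pp1:2 pp2:2
Op 5: write(P2, v0, 154). refcount(pp0)=4>1 -> COPY to pp3. 4 ppages; refcounts: pp0:3 pp1:2 pp2:2 pp3:1
Op 6: read(P0, v0) -> 16. No state change.
Op 7: write(P2, v0, 175). refcount(pp3)=1 -> write in place. 4 ppages; refcounts: pp0:3 pp1:2 pp2:2 pp3:1
Op 8: write(P0, v0, 129). refcount(pp0)=3>1 -> COPY to pp4. 5 ppages; refcounts: pp0:2 pp1:2 pp2:2 pp3:1 pp4:1

yes yes no yes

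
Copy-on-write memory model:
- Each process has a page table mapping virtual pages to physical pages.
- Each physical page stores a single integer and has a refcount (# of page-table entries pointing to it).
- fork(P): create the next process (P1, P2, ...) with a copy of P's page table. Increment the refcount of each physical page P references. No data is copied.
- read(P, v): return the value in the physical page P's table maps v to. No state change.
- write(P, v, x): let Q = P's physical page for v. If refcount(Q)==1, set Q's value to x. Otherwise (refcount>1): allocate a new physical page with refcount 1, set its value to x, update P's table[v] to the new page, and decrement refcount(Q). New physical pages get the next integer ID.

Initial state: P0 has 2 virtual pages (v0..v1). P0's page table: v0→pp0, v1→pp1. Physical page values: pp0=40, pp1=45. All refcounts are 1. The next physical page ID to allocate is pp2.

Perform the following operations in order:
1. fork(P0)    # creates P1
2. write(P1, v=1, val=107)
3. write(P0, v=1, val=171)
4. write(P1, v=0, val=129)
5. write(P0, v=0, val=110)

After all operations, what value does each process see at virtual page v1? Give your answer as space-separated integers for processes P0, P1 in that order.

Answer: 171 107

Derivation:
Op 1: fork(P0) -> P1. 2 ppages; refcounts: pp0:2 pp1:2
Op 2: write(P1, v1, 107). refcount(pp1)=2>1 -> COPY to pp2. 3 ppages; refcounts: pp0:2 pp1:1 pp2:1
Op 3: write(P0, v1, 171). refcount(pp1)=1 -> write in place. 3 ppages; refcounts: pp0:2 pp1:1 pp2:1
Op 4: write(P1, v0, 129). refcount(pp0)=2>1 -> COPY to pp3. 4 ppages; refcounts: pp0:1 pp1:1 pp2:1 pp3:1
Op 5: write(P0, v0, 110). refcount(pp0)=1 -> write in place. 4 ppages; refcounts: pp0:1 pp1:1 pp2:1 pp3:1
P0: v1 -> pp1 = 171
P1: v1 -> pp2 = 107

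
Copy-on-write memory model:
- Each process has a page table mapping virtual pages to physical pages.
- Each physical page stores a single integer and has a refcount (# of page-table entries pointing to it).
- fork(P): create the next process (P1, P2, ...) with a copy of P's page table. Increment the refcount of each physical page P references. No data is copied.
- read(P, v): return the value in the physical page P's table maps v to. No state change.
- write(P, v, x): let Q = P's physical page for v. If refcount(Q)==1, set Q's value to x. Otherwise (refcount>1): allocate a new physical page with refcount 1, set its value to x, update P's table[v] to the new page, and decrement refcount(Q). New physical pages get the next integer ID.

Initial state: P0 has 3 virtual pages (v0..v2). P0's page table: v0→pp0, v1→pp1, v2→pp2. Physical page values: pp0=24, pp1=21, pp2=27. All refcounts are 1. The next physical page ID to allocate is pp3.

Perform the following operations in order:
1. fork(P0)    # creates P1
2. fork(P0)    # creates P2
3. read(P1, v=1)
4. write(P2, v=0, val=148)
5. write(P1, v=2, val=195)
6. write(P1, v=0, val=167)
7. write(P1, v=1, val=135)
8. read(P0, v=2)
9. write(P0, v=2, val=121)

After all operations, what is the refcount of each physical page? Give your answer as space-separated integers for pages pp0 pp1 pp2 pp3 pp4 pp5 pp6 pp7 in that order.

Answer: 1 2 1 1 1 1 1 1

Derivation:
Op 1: fork(P0) -> P1. 3 ppages; refcounts: pp0:2 pp1:2 pp2:2
Op 2: fork(P0) -> P2. 3 ppages; refcounts: pp0:3 pp1:3 pp2:3
Op 3: read(P1, v1) -> 21. No state change.
Op 4: write(P2, v0, 148). refcount(pp0)=3>1 -> COPY to pp3. 4 ppages; refcounts: pp0:2 pp1:3 pp2:3 pp3:1
Op 5: write(P1, v2, 195). refcount(pp2)=3>1 -> COPY to pp4. 5 ppages; refcounts: pp0:2 pp1:3 pp2:2 pp3:1 pp4:1
Op 6: write(P1, v0, 167). refcount(pp0)=2>1 -> COPY to pp5. 6 ppages; refcounts: pp0:1 pp1:3 pp2:2 pp3:1 pp4:1 pp5:1
Op 7: write(P1, v1, 135). refcount(pp1)=3>1 -> COPY to pp6. 7 ppages; refcounts: pp0:1 pp1:2 pp2:2 pp3:1 pp4:1 pp5:1 pp6:1
Op 8: read(P0, v2) -> 27. No state change.
Op 9: write(P0, v2, 121). refcount(pp2)=2>1 -> COPY to pp7. 8 ppages; refcounts: pp0:1 pp1:2 pp2:1 pp3:1 pp4:1 pp5:1 pp6:1 pp7:1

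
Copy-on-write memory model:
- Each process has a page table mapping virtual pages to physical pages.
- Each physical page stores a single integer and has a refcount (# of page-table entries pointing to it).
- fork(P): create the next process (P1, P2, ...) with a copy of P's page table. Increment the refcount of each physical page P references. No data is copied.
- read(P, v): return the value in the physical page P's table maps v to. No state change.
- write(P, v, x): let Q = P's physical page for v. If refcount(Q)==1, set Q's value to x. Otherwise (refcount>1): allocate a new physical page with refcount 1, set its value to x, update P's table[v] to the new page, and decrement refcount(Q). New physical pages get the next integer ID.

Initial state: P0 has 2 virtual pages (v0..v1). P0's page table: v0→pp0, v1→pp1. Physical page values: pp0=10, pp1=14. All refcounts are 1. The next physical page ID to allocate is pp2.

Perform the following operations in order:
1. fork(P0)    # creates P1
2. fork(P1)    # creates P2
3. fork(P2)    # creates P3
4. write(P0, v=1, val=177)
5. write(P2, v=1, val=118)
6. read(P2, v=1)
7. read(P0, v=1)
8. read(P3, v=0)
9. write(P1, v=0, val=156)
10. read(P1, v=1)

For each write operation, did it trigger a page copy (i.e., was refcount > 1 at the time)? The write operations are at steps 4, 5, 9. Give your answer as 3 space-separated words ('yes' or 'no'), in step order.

Op 1: fork(P0) -> P1. 2 ppages; refcounts: pp0:2 pp1:2
Op 2: fork(P1) -> P2. 2 ppages; refcounts: pp0:3 pp1:3
Op 3: fork(P2) -> P3. 2 ppages; refcounts: pp0:4 pp1:4
Op 4: write(P0, v1, 177). refcount(pp1)=4>1 -> COPY to pp2. 3 ppages; refcounts: pp0:4 pp1:3 pp2:1
Op 5: write(P2, v1, 118). refcount(pp1)=3>1 -> COPY to pp3. 4 ppages; refcounts: pp0:4 pp1:2 pp2:1 pp3:1
Op 6: read(P2, v1) -> 118. No state change.
Op 7: read(P0, v1) -> 177. No state change.
Op 8: read(P3, v0) -> 10. No state change.
Op 9: write(P1, v0, 156). refcount(pp0)=4>1 -> COPY to pp4. 5 ppages; refcounts: pp0:3 pp1:2 pp2:1 pp3:1 pp4:1
Op 10: read(P1, v1) -> 14. No state change.

yes yes yes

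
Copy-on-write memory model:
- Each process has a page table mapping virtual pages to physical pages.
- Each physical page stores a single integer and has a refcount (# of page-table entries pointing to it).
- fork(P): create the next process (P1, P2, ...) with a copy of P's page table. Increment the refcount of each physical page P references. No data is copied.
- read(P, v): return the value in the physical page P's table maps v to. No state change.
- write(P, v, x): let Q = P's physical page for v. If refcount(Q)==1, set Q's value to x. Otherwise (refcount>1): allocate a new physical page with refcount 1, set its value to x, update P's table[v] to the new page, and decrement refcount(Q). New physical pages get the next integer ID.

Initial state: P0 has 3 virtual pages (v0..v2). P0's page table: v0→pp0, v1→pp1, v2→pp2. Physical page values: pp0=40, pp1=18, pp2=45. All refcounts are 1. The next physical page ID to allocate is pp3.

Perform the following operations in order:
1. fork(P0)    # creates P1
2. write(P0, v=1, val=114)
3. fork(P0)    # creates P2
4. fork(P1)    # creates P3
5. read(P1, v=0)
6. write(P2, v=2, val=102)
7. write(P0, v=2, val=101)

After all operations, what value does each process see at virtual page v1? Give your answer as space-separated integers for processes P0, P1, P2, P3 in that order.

Op 1: fork(P0) -> P1. 3 ppages; refcounts: pp0:2 pp1:2 pp2:2
Op 2: write(P0, v1, 114). refcount(pp1)=2>1 -> COPY to pp3. 4 ppages; refcounts: pp0:2 pp1:1 pp2:2 pp3:1
Op 3: fork(P0) -> P2. 4 ppages; refcounts: pp0:3 pp1:1 pp2:3 pp3:2
Op 4: fork(P1) -> P3. 4 ppages; refcounts: pp0:4 pp1:2 pp2:4 pp3:2
Op 5: read(P1, v0) -> 40. No state change.
Op 6: write(P2, v2, 102). refcount(pp2)=4>1 -> COPY to pp4. 5 ppages; refcounts: pp0:4 pp1:2 pp2:3 pp3:2 pp4:1
Op 7: write(P0, v2, 101). refcount(pp2)=3>1 -> COPY to pp5. 6 ppages; refcounts: pp0:4 pp1:2 pp2:2 pp3:2 pp4:1 pp5:1
P0: v1 -> pp3 = 114
P1: v1 -> pp1 = 18
P2: v1 -> pp3 = 114
P3: v1 -> pp1 = 18

Answer: 114 18 114 18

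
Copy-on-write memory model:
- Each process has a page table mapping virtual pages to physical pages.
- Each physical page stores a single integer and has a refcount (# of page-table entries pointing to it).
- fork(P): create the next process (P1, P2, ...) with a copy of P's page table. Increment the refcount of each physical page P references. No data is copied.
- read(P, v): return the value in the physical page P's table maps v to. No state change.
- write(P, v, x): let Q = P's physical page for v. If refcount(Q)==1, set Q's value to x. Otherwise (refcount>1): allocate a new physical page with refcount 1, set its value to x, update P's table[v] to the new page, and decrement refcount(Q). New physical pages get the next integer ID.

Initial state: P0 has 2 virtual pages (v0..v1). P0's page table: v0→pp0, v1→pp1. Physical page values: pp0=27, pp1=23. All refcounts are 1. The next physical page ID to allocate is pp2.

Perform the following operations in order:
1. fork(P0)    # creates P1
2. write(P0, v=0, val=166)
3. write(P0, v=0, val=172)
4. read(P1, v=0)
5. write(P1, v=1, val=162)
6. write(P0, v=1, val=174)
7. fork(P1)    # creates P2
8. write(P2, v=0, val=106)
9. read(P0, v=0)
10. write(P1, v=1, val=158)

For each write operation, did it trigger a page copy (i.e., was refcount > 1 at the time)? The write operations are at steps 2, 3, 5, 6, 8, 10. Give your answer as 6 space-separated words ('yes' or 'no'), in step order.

Op 1: fork(P0) -> P1. 2 ppages; refcounts: pp0:2 pp1:2
Op 2: write(P0, v0, 166). refcount(pp0)=2>1 -> COPY to pp2. 3 ppages; refcounts: pp0:1 pp1:2 pp2:1
Op 3: write(P0, v0, 172). refcount(pp2)=1 -> write in place. 3 ppages; refcounts: pp0:1 pp1:2 pp2:1
Op 4: read(P1, v0) -> 27. No state change.
Op 5: write(P1, v1, 162). refcount(pp1)=2>1 -> COPY to pp3. 4 ppages; refcounts: pp0:1 pp1:1 pp2:1 pp3:1
Op 6: write(P0, v1, 174). refcount(pp1)=1 -> write in place. 4 ppages; refcounts: pp0:1 pp1:1 pp2:1 pp3:1
Op 7: fork(P1) -> P2. 4 ppages; refcounts: pp0:2 pp1:1 pp2:1 pp3:2
Op 8: write(P2, v0, 106). refcount(pp0)=2>1 -> COPY to pp4. 5 ppages; refcounts: pp0:1 pp1:1 pp2:1 pp3:2 pp4:1
Op 9: read(P0, v0) -> 172. No state change.
Op 10: write(P1, v1, 158). refcount(pp3)=2>1 -> COPY to pp5. 6 ppages; refcounts: pp0:1 pp1:1 pp2:1 pp3:1 pp4:1 pp5:1

yes no yes no yes yes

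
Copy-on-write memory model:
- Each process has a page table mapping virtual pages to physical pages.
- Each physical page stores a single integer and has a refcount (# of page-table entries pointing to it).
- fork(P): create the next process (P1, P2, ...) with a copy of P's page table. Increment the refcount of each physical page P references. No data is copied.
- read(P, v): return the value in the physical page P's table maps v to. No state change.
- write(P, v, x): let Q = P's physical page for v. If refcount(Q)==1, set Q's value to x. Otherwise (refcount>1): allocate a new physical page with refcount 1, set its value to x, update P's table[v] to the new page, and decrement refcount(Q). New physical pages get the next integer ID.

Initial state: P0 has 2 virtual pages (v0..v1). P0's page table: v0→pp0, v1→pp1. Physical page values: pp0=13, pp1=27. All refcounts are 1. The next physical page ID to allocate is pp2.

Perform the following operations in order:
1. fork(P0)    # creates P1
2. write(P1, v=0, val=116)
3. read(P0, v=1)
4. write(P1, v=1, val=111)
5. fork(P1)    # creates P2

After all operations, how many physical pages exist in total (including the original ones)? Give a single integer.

Answer: 4

Derivation:
Op 1: fork(P0) -> P1. 2 ppages; refcounts: pp0:2 pp1:2
Op 2: write(P1, v0, 116). refcount(pp0)=2>1 -> COPY to pp2. 3 ppages; refcounts: pp0:1 pp1:2 pp2:1
Op 3: read(P0, v1) -> 27. No state change.
Op 4: write(P1, v1, 111). refcount(pp1)=2>1 -> COPY to pp3. 4 ppages; refcounts: pp0:1 pp1:1 pp2:1 pp3:1
Op 5: fork(P1) -> P2. 4 ppages; refcounts: pp0:1 pp1:1 pp2:2 pp3:2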